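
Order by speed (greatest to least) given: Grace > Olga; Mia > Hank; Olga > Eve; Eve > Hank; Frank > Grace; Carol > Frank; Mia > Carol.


Constraints: Grace > Olga; Mia > Hank; Olga > Eve; Eve > Hank; Frank > Grace; Carol > Frank; Mia > Carol
Method: at each step, the next-highest is the one remaining person who never appears on the smaller side of a constraint between remaining people.
  Step 1: remaining {Grace, Frank, Olga, Eve, Carol, Mia, Hank}; on the smaller side: {Grace, Frank, Olga, Eve, Carol, Hank} → Mia is next (Mia > Hank; Mia > Carol).
  Step 2: remaining {Grace, Frank, Olga, Eve, Carol, Hank}; on the smaller side: {Grace, Frank, Olga, Eve, Hank} → Carol is next (Carol > Frank).
  Step 3: remaining {Grace, Frank, Olga, Eve, Hank}; on the smaller side: {Grace, Olga, Eve, Hank} → Frank is next (Frank > Grace).
  Step 4: remaining {Grace, Olga, Eve, Hank}; on the smaller side: {Olga, Eve, Hank} → Grace is next (Grace > Olga).
  Step 5: remaining {Olga, Eve, Hank}; on the smaller side: {Eve, Hank} → Olga is next (Olga > Eve).
  Step 6: remaining {Eve, Hank}; on the smaller side: {Hank} → Eve is next (Eve > Hank).
  Step 7: only Hank remains → lowest.
Final ranking (highest to lowest):

Mia > Carol > Frank > Grace > Olga > Eve > Hank


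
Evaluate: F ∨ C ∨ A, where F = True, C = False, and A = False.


F = True, C = False, A = False
Step 1: F ∨ C = True OR False = True
Step 2: True ∨ A = True OR False = True
OR is true when at least one operand is true.

True


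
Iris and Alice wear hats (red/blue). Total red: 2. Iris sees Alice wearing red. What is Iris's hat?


Total red = 2, Alice = red
Red accounted for: 1
Remaining for Iris: 1
Iris's hat is red.

red


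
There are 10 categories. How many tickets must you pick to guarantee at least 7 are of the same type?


Pigeonhole: to guarantee k in one of n categories, need (k-1)×n + 1.
k = 7, n = 10
Minimum = (7-1) × 10 + 1 = 6 × 10 + 1

61


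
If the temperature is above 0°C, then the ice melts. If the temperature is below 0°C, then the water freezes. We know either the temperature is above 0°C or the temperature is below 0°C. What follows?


Constructive dilemma: (P → Q) ∧ (R → S), P ∨ R ⊢ Q ∨ S
Premise 1: the temperature is above 0°C → the ice melts
Premise 2: the temperature is below 0°C → the water freezes
Premise 3: the temperature is above 0°C ∨ the temperature is below 0°C
Case 1: Assuming the temperature is above 0°C, then by Premise 1, the ice melts.
Case 2: Assuming the temperature is below 0°C, then by Premise 2, the water freezes.
Since one of the temperature is above 0°C or the temperature is below 0°C must hold, we get the ice melts or the water freezes.

The ice melts or the water freezes.


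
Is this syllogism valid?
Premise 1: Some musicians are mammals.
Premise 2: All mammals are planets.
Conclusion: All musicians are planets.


Premise 1: Some musicians are mammals.
Premise 2: All mammals are planets.
Conclusion: All musicians are planets.
Fallacy: illicit minor. The minor term (musicians) is distributed in the conclusion ('All musicians ...') but undistributed in its premise ('Some musicians are mammals' doesn't cover all musicians).
Only 'Some musicians are planets' follows, not 'All'.

Invalid


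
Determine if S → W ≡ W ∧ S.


Expression 1: S → W
Expression 2: W ∧ S
Truth table (S W | Expr1 Expr2):
  T T |   T     T
  T F |   F     F
  F T |   T     F   ← differ
  F F |   T     F   ← differ
Counterexample: S=F, W=T gives Expr1 = T but Expr2 = F, so the expressions are NOT logically equivalent.

No


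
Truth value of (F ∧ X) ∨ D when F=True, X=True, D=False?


F = True, X = True, D = False
Expression: (F ∧ X) ∨ D
Step 1: F ∧ X = True AND True = True
Step 2: (True) ∨ D = True OR False = True

True


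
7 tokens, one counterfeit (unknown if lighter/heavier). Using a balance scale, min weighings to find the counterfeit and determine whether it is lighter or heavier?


Let n = 7. 14 possibilities (n tokens × lighter/heavier); each weighing has 3 outcomes.
Bound for k weighings: say the first weighing puts j tokens on each pan. If it tips, the 2j weighed tokens remain suspects (each with a known direction) and k-1 weighings give 3^(k-1) outcomes; 3^(k-1) is odd, so 2j ≤ 3^(k-1) - 1. If it balances, the n - 2j unweighed tokens remain with direction unknown: 2(n - 2j) ≤ 3^(k-1) - 1 by the same parity argument. Adding, n ≤ (3^(k-1) - 1) + (3^(k-1) - 1)/2 = (3^k - 3)/2, and the classical three-group strategy achieves this (3 tokens in 2 weighings, 12 in 3, 39 in 4, 120 in 5).
So we need the smallest k with (3^k - 3)/2 ≥ 7.
k = 2: (3^2 - 3)/2 = 3 < 7 ✗
k = 3: (3^3 - 3)/2 = 12 ≥ 7 ✓

3


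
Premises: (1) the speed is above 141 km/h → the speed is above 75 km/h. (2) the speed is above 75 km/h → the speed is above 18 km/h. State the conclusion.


Hypothetical syllogism: P → Q, Q → R ⊢ P → R
Premise 1: the speed is above 141 km/h → the speed is above 75 km/h
Premise 2: the speed is above 75 km/h → the speed is above 18 km/h
Chain the implications: the middle term (the speed is above 75 km/h) links the two.
Conclusion: If the speed is above 141 km/h, then the speed is above 18 km/h.

If the speed is above 141 km/h, then the speed is above 18 km/h.


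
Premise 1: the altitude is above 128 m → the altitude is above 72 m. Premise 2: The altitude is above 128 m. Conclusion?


Modus ponens: P → Q, P ⊢ Q
P: the altitude is above 128 m
Q: the altitude is above 72 m
We have P → Q and P is true.
By modus ponens, Q must be true.

The altitude is above 72 m


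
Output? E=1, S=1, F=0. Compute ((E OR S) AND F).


E OR S = 1|1 = 1
1 AND 0 = 0

0


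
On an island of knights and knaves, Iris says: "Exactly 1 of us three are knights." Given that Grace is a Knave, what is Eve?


Iris claims exactly 1 knights among Iris, Grace, Eve.
Given: Grace is a Knave.

Case 1: Iris is a Knight (tells truth)
  Then exactly 1 of the three are knights.
  Counting Iris, Grace: 1 knight(s) so far. Need 0 more → Eve = Knave.
Case 2: Iris is a Knave (lies)
  Then the count is NOT 1.
  If Eve = Knight, count = 1 = 1 → claim would be true, contradicts lie.
  If Eve = Knave, count = 0 ≠ 1 → lie confirmed ✓

Eve is a Knave.

Knave


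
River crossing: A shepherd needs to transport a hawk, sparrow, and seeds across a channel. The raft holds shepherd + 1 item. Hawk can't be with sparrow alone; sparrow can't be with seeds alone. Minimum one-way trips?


1. shepherd+sparrow → 2. shepherd ← 3. shepherd+hawk → 4. shepherd+sparrow ← 5. shepherd+seeds → 6. shepherd ← 7. shepherd+sparrow →
Minimum trips = 7

7


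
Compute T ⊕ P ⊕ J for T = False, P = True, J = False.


T = False, P = True, J = False
Step 1: T ⊕ P = False XOR True = True
Step 2: True ⊕ J = True XOR False = True
XOR is true when an odd number of operands are true.

True


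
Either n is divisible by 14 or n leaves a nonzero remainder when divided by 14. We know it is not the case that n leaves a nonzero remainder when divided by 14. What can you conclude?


Disjunctive syllogism: P ∨ Q, ¬P ⊢ Q
Disjunction: n is divisible by 14 ∨ n leaves a nonzero remainder when divided by 14
We know it is not the case that n leaves a nonzero remainder when divided by 14.
By disjunctive syllogism, the other disjunct must be true.

n is divisible by 14


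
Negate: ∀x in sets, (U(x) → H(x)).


Original: ∀x (U(x) → H(x))
Rule: ¬∀→∃, ¬∃→∀, negate predicate.
Negation: ∃x (U(x) ∧ ¬H(x))

∃x (U(x) ∧ ¬H(x))


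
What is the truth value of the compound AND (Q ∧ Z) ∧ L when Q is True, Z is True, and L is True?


Q = True, Z = True, L = True
Step 1: Q ∧ Z = True AND True = True
Step 2: True ∧ L = True AND True = True
AND is true only when ALL operands are true.

True


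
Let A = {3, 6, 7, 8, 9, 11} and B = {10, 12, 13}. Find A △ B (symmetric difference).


A = {3, 6, 7, 8, 9, 11}
B = {10, 12, 13}
Operation: symmetric difference
In A only: [3, 6, 7, 8, 9, 11], in B only: [10, 12, 13]

{3, 6, 7, 8, 9, 10, 11, 12, 13}


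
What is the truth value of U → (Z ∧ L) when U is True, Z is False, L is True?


U = True, Z = False, L = True
Step 1: Z ∧ L = False AND True = False
Step 2: U → (False): false only when U=True and consequent=False.
Result: False

False


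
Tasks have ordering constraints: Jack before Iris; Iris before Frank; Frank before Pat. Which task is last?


Constraints: Jack before Iris; Iris before Frank; Frank before Pat
The last task can have nothing scheduled after it, so it must never appear on the left of a 'before'.
Tasks appearing before some other task: Jack, Iris, Frank.
The only task not in that list is Pat → it is last.

Pat


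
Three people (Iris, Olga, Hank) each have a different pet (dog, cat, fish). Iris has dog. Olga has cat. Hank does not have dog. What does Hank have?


From clues:
  Olga → cat
  Iris → dog
By elimination, Hank gets the remaining.

fish


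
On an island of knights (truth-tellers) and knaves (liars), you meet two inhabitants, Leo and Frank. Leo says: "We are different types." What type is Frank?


Leo says: "We are different types."
Case 1: Leo is a Knight (truth-teller)
  Statement is true → they ARE different → Frank is a Knave
Case 2: Leo is a Knave (liar)
  Statement is false → they are NOT different → Frank is a Knave
In both cases, Frank is a Knave.

Knave


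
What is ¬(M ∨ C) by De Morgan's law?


De Morgan's law: ¬(P ∨ Q) ≡ ¬P ∧ ¬Q
¬(M ∨ C) = ¬M ∧ ¬C

¬M ∧ ¬C


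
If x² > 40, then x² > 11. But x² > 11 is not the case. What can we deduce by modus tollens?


Modus tollens: P → Q, ¬Q ⊢ ¬P
P: x² > 40
Q: x² > 11
We have P → Q and Q is false.
By modus tollens, P must be false.

It is not the case that x² > 40


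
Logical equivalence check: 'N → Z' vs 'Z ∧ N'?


Expression 1: N → Z
Expression 2: Z ∧ N
Truth table (N Z | Expr1 Expr2):
  T T |   T     T
  T F |   F     F
  F T |   T     F   ← differ
  F F |   T     F   ← differ
Counterexample: N=F, Z=T gives Expr1 = T but Expr2 = F, so the expressions are NOT logically equivalent.

No


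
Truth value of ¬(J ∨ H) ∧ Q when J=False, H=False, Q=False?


J = False, H = False, Q = False
Expression: ¬(J ∨ H) ∧ Q
Step 1: J ∨ H = False OR False = False
Step 2: ¬(J ∨ H) = NOT False = True
Step 3: (True) ∧ Q = True AND False = False

False


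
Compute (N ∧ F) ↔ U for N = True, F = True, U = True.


N = True, F = True, U = True
Step 1: N ∧ F = True AND True = True
Step 2: (True) ↔ U: true when both sides have same truth value.
Result: True ↔ True = True

True


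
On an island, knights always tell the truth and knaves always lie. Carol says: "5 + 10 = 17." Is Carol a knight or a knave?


Statement: "5 + 10 = 17."
Actual: 5 + 10 = 15
Claimed: 17
Statement is FALSE → Carol lies → Knave

Knave


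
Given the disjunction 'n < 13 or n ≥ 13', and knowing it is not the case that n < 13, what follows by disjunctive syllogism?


Disjunctive syllogism: P ∨ Q, ¬P ⊢ Q
Disjunction: n < 13 ∨ n ≥ 13
We know it is not the case that n < 13.
By disjunctive syllogism, the other disjunct must be true.

n ≥ 13


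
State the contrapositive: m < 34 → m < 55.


Original: If m < 34, then m < 55
Contrapositive: If ¬Q, then ¬P
Negate Q: not (m < 55)
Negate P: not (m < 34)

If not (m < 55), then not (m < 34).


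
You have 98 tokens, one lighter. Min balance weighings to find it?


Each weighing has 3 outcomes (left heavy / balance / right heavy), so k weighings distinguish at most 3^k cases; splitting into three near-equal groups achieves this.
Need 3^k ≥ 98: 3^4 = 81 < 98 ≤ 3^5 = 243
k = ⌈log₃(98)⌉ = 5

5


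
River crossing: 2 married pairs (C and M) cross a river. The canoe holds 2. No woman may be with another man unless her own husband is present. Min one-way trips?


Label couples C and M.
1. WC+WM → (far: WC,WM; near: HC,HM)
2. WC ←   (far: WM; near: HC,HM,WC)
3. HC+HM → (far: HC,HM,WM; near: WC)
4. HC ←   (far: HM,WM; near: HC,WC)  — HC returns, since WC is alone on near bank
5. HC+WC → (far: all four; near: empty)
Every state respects the constraint.
Minimum trips = 5

5


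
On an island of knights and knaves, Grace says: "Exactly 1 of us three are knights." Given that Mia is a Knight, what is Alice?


Grace claims exactly 1 knights among Grace, Mia, Alice.
Given: Mia is a Knight.

Case 1: Grace is a Knight (tells truth)
  Then exactly 1 of the three are knights.
  Counting Grace, Mia: 2 knight(s) so far. Need -1 more → impossible.
Case 2: Grace is a Knave (lies)
  Then the count is NOT 1.
  If Alice = Knave, count = 1 = 1 → claim would be true, contradicts lie.
  If Alice = Knight, count = 2 ≠ 1 → lie confirmed ✓

Alice is a Knight.

Knight


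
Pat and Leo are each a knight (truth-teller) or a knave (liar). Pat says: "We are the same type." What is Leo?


Pat says: "We are the same type."
Case 1: Pat is a Knight (truth-teller)
  Statement is true → they ARE the same → Leo is also a Knight
Case 2: Pat is a Knave (liar)
  Statement is false → they are NOT the same → Leo is a Knight
In both cases, Leo is a Knight.

Knight


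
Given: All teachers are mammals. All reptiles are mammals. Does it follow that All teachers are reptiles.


Premise 1: All teachers are mammals.
Premise 2: All reptiles are mammals.
Conclusion: All teachers are reptiles.
Fallacy: undistributed middle. mammals is predicate in both.
Counterexample: teachers and reptiles could be disjoint subsets of mammals.

Invalid


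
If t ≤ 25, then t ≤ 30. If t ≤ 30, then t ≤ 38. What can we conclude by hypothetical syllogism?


Hypothetical syllogism: P → Q, Q → R ⊢ P → R
Premise 1: t ≤ 25 → t ≤ 30
Premise 2: t ≤ 30 → t ≤ 38
Chain the implications: the middle term (t ≤ 30) links the two.
Conclusion: If t ≤ 25, then t ≤ 38.

If t ≤ 25, then t ≤ 38.


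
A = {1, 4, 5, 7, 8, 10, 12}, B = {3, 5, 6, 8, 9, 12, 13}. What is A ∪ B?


A = {1, 4, 5, 7, 8, 10, 12}
B = {3, 5, 6, 8, 9, 12, 13}
Operation: union
All elements combined: 1, 3, 4, 5, 6, 7, 8, 9, 10, 12, 13

{1, 3, 4, 5, 6, 7, 8, 9, 10, 12, 13}


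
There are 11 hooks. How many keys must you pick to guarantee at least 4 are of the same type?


Pigeonhole: to guarantee k in one of n categories, need (k-1)×n + 1.
k = 4, n = 11
Minimum = (4-1) × 11 + 1 = 3 × 11 + 1

34


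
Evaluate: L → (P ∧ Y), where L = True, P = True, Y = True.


L = True, P = True, Y = True
Step 1: P ∧ Y = True AND True = True
Step 2: L → (True): false only when L=True and consequent=False.
Result: True

True


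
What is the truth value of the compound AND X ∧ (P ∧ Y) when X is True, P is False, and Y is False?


X = True, P = False, Y = False
Step 1: P ∧ Y = False AND False = False
Step 2: X ∧ False = True AND False = False
AND is true only when ALL operands are true.

False


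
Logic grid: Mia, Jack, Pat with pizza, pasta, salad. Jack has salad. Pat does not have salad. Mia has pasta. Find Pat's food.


From clues:
  Jack → salad
  Mia → pasta
By elimination, Pat gets the remaining.

pizza


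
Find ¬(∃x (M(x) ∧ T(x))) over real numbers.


Original: ∃x (M(x) ∧ T(x))
Rule: ¬∀→∃, ¬∃→∀, negate predicate.
Negation: ∀x (¬M(x) ∨ ¬T(x))

∀x (¬M(x) ∨ ¬T(x))


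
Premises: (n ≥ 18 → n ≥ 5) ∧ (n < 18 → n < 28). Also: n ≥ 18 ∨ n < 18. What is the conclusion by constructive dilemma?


Constructive dilemma: (P → Q) ∧ (R → S), P ∨ R ⊢ Q ∨ S
Premise 1: n ≥ 18 → n ≥ 5
Premise 2: n < 18 → n < 28
Premise 3: n ≥ 18 ∨ n < 18
Case 1: Assuming n ≥ 18, then by Premise 1, n ≥ 5.
Case 2: Assuming n < 18, then by Premise 2, n < 28.
Since one of n ≥ 18 or n < 18 must hold, we get n ≥ 5 or n < 28.

n ≥ 5 or n < 28.


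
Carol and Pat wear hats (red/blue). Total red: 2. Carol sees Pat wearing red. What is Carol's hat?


Total red = 2, Pat = red
Red accounted for: 1
Remaining for Carol: 1
Carol's hat is red.

red


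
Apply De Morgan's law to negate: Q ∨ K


De Morgan's law: ¬(P ∨ Q) ≡ ¬P ∧ ¬Q
¬(Q ∨ K) = ¬Q ∧ ¬K

¬Q ∧ ¬K


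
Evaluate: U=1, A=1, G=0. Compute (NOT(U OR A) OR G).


U OR A = 1
NOT(1) = 0
0 OR 0 = 0

0


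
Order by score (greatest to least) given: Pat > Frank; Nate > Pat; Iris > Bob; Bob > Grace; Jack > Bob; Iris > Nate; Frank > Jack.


Constraints: Pat > Frank; Nate > Pat; Iris > Bob; Bob > Grace; Jack > Bob; Iris > Nate; Frank > Jack
Method: at each step, the next-highest is the one remaining person who never appears on the smaller side of a constraint between remaining people.
  Step 1: remaining {Bob, Grace, Frank, Jack, Iris, Nate, Pat}; on the smaller side: {Bob, Grace, Frank, Jack, Nate, Pat} → Iris is next (Iris > Bob; Iris > Nate).
  Step 2: remaining {Bob, Grace, Frank, Jack, Nate, Pat}; on the smaller side: {Bob, Grace, Frank, Jack, Pat} → Nate is next (Nate > Pat).
  Step 3: remaining {Bob, Grace, Frank, Jack, Pat}; on the smaller side: {Bob, Grace, Frank, Jack} → Pat is next (Pat > Frank).
  Step 4: remaining {Bob, Grace, Frank, Jack}; on the smaller side: {Bob, Grace, Jack} → Frank is next (Frank > Jack).
  Step 5: remaining {Bob, Grace, Jack}; on the smaller side: {Bob, Grace} → Jack is next (Jack > Bob).
  Step 6: remaining {Bob, Grace}; on the smaller side: {Grace} → Bob is next (Bob > Grace).
  Step 7: only Grace remains → lowest.
Final ranking (highest to lowest):

Iris > Nate > Pat > Frank > Jack > Bob > Grace


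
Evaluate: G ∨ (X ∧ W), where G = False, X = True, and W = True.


G = False, X = True, W = True
Step 1: X ∧ W = True AND True = True
Step 2: G ∨ True = False OR True = True
AND evaluated first (higher precedence); then OR applied.

True


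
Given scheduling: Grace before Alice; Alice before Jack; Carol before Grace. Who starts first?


Constraints: Grace before Alice; Alice before Jack; Carol before Grace
The first task can have nothing scheduled before it, so it must never appear on the right of a 'before'.
Tasks appearing after some 'before': Alice, Jack, Grace.
The only task not in that list is Carol → it is first.

Carol


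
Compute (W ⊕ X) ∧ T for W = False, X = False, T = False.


W = False, X = False, T = False
Step 1: W ⊕ X = False XOR False = False
Step 2: False ∧ T = False AND False = False
XOR true when exactly one of W,X is true; then AND with T.

False


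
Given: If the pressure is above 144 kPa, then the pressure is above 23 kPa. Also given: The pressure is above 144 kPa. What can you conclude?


Modus ponens: P → Q, P ⊢ Q
P: the pressure is above 144 kPa
Q: the pressure is above 23 kPa
We have P → Q and P is true.
By modus ponens, Q must be true.

The pressure is above 23 kPa


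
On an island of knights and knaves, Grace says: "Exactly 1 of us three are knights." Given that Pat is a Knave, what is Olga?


Grace claims exactly 1 knights among Grace, Pat, Olga.
Given: Pat is a Knave.

Case 1: Grace is a Knight (tells truth)
  Then exactly 1 of the three are knights.
  Counting Grace, Pat: 1 knight(s) so far. Need 0 more → Olga = Knave.
Case 2: Grace is a Knave (lies)
  Then the count is NOT 1.
  If Olga = Knight, count = 1 = 1 → claim would be true, contradicts lie.
  If Olga = Knave, count = 0 ≠ 1 → lie confirmed ✓

Olga is a Knave.

Knave


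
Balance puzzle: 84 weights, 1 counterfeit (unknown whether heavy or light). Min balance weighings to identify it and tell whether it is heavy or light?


Let n = 84. 168 possibilities (n weights × lighter/heavier); each weighing has 3 outcomes.
Bound for k weighings: say the first weighing puts j weights on each pan. If it tips, the 2j weighed weights remain suspects (each with a known direction) and k-1 weighings give 3^(k-1) outcomes; 3^(k-1) is odd, so 2j ≤ 3^(k-1) - 1. If it balances, the n - 2j unweighed weights remain with direction unknown: 2(n - 2j) ≤ 3^(k-1) - 1 by the same parity argument. Adding, n ≤ (3^(k-1) - 1) + (3^(k-1) - 1)/2 = (3^k - 3)/2, and the classical three-group strategy achieves this (3 weights in 2 weighings, 12 in 3, 39 in 4, 120 in 5).
So we need the smallest k with (3^k - 3)/2 ≥ 84.
k = 4: (3^4 - 3)/2 = 39 < 84 ✗
k = 5: (3^5 - 3)/2 = 120 ≥ 84 ✓

5


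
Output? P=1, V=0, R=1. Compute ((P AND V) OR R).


P AND V = 1&0 = 0
0 OR 1 = 1

1


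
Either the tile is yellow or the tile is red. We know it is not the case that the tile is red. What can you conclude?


Disjunctive syllogism: P ∨ Q, ¬P ⊢ Q
Disjunction: the tile is yellow ∨ the tile is red
We know it is not the case that the tile is red.
By disjunctive syllogism, the other disjunct must be true.

The tile is yellow


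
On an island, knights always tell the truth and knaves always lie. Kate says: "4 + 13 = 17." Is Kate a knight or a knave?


Statement: "4 + 13 = 17."
Actual: 4 + 13 = 17
Claimed: 17
Statement is TRUE → Kate tells the truth → Knight

Knight


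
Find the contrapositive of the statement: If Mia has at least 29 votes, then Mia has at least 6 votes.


Original: If Mia has at least 29 votes, then Mia has at least 6 votes
Contrapositive: If ¬Q, then ¬P
Negate Q: not (Mia has at least 6 votes)
Negate P: not (Mia has at least 29 votes)

If not (Mia has at least 6 votes), then not (Mia has at least 29 votes).


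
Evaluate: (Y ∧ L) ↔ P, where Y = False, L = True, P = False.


Y = False, L = True, P = False
Step 1: Y ∧ L = False AND True = False
Step 2: (False) ↔ P: true when both sides have same truth value.
Result: False ↔ False = True

True


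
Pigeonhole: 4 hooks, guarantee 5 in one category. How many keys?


Pigeonhole: to guarantee k in one of n categories, need (k-1)×n + 1.
k = 5, n = 4
Minimum = (5-1) × 4 + 1 = 4 × 4 + 1

17


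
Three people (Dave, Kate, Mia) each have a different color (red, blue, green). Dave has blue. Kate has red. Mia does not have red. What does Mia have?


From clues:
  Dave → blue
  Kate → red
By elimination, Mia gets the remaining.

green


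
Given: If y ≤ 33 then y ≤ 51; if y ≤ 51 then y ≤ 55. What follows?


Hypothetical syllogism: P → Q, Q → R ⊢ P → R
Premise 1: y ≤ 33 → y ≤ 51
Premise 2: y ≤ 51 → y ≤ 55
Chain the implications: the middle term (y ≤ 51) links the two.
Conclusion: If y ≤ 33, then y ≤ 55.

If y ≤ 33, then y ≤ 55.


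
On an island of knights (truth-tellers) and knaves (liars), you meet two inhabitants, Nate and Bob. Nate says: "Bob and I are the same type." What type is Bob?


Nate says: "Bob and I are the same type."
Case 1: Nate is a Knight (truth-teller)
  Statement is true → they ARE the same → Bob is also a Knight
Case 2: Nate is a Knave (liar)
  Statement is false → they are NOT the same → Bob is a Knight
In both cases, Bob is a Knight.

Knight


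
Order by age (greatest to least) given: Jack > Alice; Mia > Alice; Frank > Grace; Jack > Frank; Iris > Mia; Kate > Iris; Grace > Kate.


Constraints: Jack > Alice; Mia > Alice; Frank > Grace; Jack > Frank; Iris > Mia; Kate > Iris; Grace > Kate
Method: at each step, the next-highest is the one remaining person who never appears on the smaller side of a constraint between remaining people.
  Step 1: remaining {Mia, Kate, Jack, Alice, Iris, Grace, Frank}; on the smaller side: {Mia, Kate, Alice, Iris, Grace, Frank} → Jack is next (Jack > Alice; Jack > Frank).
  Step 2: remaining {Mia, Kate, Alice, Iris, Grace, Frank}; on the smaller side: {Mia, Kate, Alice, Iris, Grace} → Frank is next (Frank > Grace).
  Step 3: remaining {Mia, Kate, Alice, Iris, Grace}; on the smaller side: {Mia, Kate, Alice, Iris} → Grace is next (Grace > Kate).
  Step 4: remaining {Mia, Kate, Alice, Iris}; on the smaller side: {Mia, Alice, Iris} → Kate is next (Kate > Iris).
  Step 5: remaining {Mia, Alice, Iris}; on the smaller side: {Mia, Alice} → Iris is next (Iris > Mia).
  Step 6: remaining {Mia, Alice}; on the smaller side: {Alice} → Mia is next (Mia > Alice).
  Step 7: only Alice remains → lowest.
Final ranking (highest to lowest):

Jack > Frank > Grace > Kate > Iris > Mia > Alice


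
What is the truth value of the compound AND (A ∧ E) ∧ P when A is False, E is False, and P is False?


A = False, E = False, P = False
Step 1: A ∧ E = False AND False = False
Step 2: False ∧ P = False AND False = False
AND is true only when ALL operands are true.

False


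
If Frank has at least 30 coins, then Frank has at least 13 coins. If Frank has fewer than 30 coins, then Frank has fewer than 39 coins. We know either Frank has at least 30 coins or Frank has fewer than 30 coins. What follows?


Constructive dilemma: (P → Q) ∧ (R → S), P ∨ R ⊢ Q ∨ S
Premise 1: Frank has at least 30 coins → Frank has at least 13 coins
Premise 2: Frank has fewer than 30 coins → Frank has fewer than 39 coins
Premise 3: Frank has at least 30 coins ∨ Frank has fewer than 30 coins
Case 1: Assuming Frank has at least 30 coins, then by Premise 1, Frank has at least 13 coins.
Case 2: Assuming Frank has fewer than 30 coins, then by Premise 2, Frank has fewer than 39 coins.
Since one of Frank has at least 30 coins or Frank has fewer than 30 coins must hold, we get Frank has at least 13 coins or Frank has fewer than 39 coins.

Frank has at least 13 coins or Frank has fewer than 39 coins.


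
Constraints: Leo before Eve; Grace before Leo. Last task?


Constraints: Leo before Eve; Grace before Leo
The last task can have nothing scheduled after it, so it must never appear on the left of a 'before'.
Tasks appearing before some other task: Leo, Grace.
The only task not in that list is Eve → it is last.

Eve


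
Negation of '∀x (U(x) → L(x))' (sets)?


Original: ∀x (U(x) → L(x))
Rule: ¬∀→∃, ¬∃→∀, negate predicate.
Negation: ∃x (U(x) ∧ ¬L(x))

∃x (U(x) ∧ ¬L(x))


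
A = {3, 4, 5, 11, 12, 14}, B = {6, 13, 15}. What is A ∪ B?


A = {3, 4, 5, 11, 12, 14}
B = {6, 13, 15}
Operation: union
All elements combined: 3, 4, 5, 6, 11, 12, 13, 14, 15

{3, 4, 5, 6, 11, 12, 13, 14, 15}


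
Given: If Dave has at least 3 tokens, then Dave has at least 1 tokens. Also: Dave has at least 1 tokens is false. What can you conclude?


Modus tollens: P → Q, ¬Q ⊢ ¬P
P: Dave has at least 3 tokens
Q: Dave has at least 1 tokens
We have P → Q and Q is false.
By modus tollens, P must be false.

It is not the case that Dave has at least 3 tokens


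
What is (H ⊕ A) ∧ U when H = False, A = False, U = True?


H = False, A = False, U = True
Step 1: H ⊕ A = False XOR False = False
Step 2: False ∧ U = False AND True = False
XOR true when exactly one of H,A is true; then AND with U.

False


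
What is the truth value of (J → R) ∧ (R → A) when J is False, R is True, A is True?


J = False, R = True, A = True
Step 1: J → R is false only when J=True and R=False. Result: True
Step 2: R → A is false only when R=True and A=False. Result: True
Step 3: True ∧ True = True

True


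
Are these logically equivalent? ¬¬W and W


Expression 1: ¬¬W
Expression 2: W
Truth table (W | Expr1 Expr2):
  T |   T     T
  F |   F     F
All 2 rows agree, so the expressions are logically equivalent.

Yes


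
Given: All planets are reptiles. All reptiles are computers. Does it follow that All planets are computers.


Premise 1: All planets are reptiles.
Premise 2: All reptiles are computers.
Conclusion: All planets are computers.
Barbara syllogism (AAA-1): All A are B, All B are C → All A are C.
Middle term (reptiles) distributed in premise 2.

Valid


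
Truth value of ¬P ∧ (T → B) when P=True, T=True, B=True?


P = True, T = True, B = True
Expression: ¬P ∧ (T → B)
Step 1: ¬P = NOT True = False
Step 2: T → B = True → True (false only if T=True, B=False) = True
Step 3: (False) ∧ (True) = False AND True = False

False


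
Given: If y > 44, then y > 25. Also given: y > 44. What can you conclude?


Modus ponens: P → Q, P ⊢ Q
P: y > 44
Q: y > 25
We have P → Q and P is true.
By modus ponens, Q must be true.

y > 25


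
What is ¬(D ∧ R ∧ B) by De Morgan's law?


De Morgan's law: ¬(P ∧ Q ∧ R) ≡ ¬P ∨ ¬Q ∨ ¬R
¬(D ∧ R ∧ B) = ¬D ∨ ¬R ∨ ¬B

¬D ∨ ¬R ∨ ¬B


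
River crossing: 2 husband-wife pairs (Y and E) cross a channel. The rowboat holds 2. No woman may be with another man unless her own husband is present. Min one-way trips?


Label couples Y and E.
1. WY+WE → (far: WY,WE; near: HY,HE)
2. WY ←   (far: WE; near: HY,HE,WY)
3. HY+HE → (far: HY,HE,WE; near: WY)
4. HY ←   (far: HE,WE; near: HY,WY)  — HY returns, since WY is alone on near bank
5. HY+WY → (far: all four; near: empty)
Every state respects the constraint.
Minimum trips = 5

5


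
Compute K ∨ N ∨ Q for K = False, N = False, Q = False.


K = False, N = False, Q = False
Step 1: K ∨ N = False OR False = False
Step 2: False ∨ Q = False OR False = False
OR is true when at least one operand is true.

False


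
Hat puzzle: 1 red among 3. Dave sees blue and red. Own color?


Total red = 1, seen red = 1
Own red = 1 - 1 = 0
Dave's hat is blue.

blue


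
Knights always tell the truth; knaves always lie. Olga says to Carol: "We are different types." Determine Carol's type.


Olga says: "We are different types."
Case 1: Olga is a Knight (truth-teller)
  Statement is true → they ARE different → Carol is a Knave
Case 2: Olga is a Knave (liar)
  Statement is false → they are NOT different → Carol is a Knave
In both cases, Carol is a Knave.

Knave


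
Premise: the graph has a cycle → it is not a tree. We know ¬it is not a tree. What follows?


Modus tollens: P → Q, ¬Q ⊢ ¬P
P: the graph has a cycle
Q: it is not a tree
We have P → Q and Q is false.
By modus tollens, P must be false.

It is not the case that the graph has a cycle


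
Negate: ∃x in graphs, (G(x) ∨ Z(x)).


Original: ∃x (G(x) ∨ Z(x))
Rule: ¬∀→∃, ¬∃→∀, negate predicate.
Negation: ∀x (¬G(x) ∧ ¬Z(x))

∀x (¬G(x) ∧ ¬Z(x))


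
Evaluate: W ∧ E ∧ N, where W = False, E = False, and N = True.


W = False, E = False, N = True
Step 1: W ∧ E = False AND False = False
Step 2: (False) ∧ N = (False) AND True = False
AND is true only when ALL operands are true.

False


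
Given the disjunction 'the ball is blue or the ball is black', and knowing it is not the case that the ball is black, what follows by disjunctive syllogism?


Disjunctive syllogism: P ∨ Q, ¬P ⊢ Q
Disjunction: the ball is blue ∨ the ball is black
We know it is not the case that the ball is black.
By disjunctive syllogism, the other disjunct must be true.

The ball is blue


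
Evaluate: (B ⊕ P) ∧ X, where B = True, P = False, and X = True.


B = True, P = False, X = True
Step 1: B ⊕ P = True XOR False = True
Step 2: True ∧ X = True AND True = True
XOR true when exactly one of B,P is true; then AND with X.

True


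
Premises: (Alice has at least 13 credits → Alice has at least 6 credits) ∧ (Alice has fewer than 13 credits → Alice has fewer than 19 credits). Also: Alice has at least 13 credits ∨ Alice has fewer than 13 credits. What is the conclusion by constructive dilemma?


Constructive dilemma: (P → Q) ∧ (R → S), P ∨ R ⊢ Q ∨ S
Premise 1: Alice has at least 13 credits → Alice has at least 6 credits
Premise 2: Alice has fewer than 13 credits → Alice has fewer than 19 credits
Premise 3: Alice has at least 13 credits ∨ Alice has fewer than 13 credits
Case 1: Assuming Alice has at least 13 credits, then by Premise 1, Alice has at least 6 credits.
Case 2: Assuming Alice has fewer than 13 credits, then by Premise 2, Alice has fewer than 19 credits.
Since one of Alice has at least 13 credits or Alice has fewer than 13 credits must hold, we get Alice has at least 6 credits or Alice has fewer than 19 credits.

Alice has at least 6 credits or Alice has fewer than 19 credits.


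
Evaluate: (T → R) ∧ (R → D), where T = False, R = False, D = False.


T = False, R = False, D = False
Step 1: T → R is false only when T=True and R=False. Result: True
Step 2: R → D is false only when R=True and D=False. Result: True
Step 3: True ∧ True = True

True


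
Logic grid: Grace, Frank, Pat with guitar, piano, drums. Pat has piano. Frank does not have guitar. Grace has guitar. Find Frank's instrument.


From clues:
  Pat → piano
  Grace → guitar
By elimination, Frank gets the remaining.

drums


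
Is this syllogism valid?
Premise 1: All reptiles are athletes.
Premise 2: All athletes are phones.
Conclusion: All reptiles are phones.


Premise 1: All reptiles are athletes.
Premise 2: All athletes are phones.
Conclusion: All reptiles are phones.
Barbara syllogism (AAA-1): All A are B, All B are C → All A are C.
Middle term (athletes) distributed in premise 2.

Valid


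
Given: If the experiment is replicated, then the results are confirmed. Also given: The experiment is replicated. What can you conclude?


Modus ponens: P → Q, P ⊢ Q
P: the experiment is replicated
Q: the results are confirmed
We have P → Q and P is true.
By modus ponens, Q must be true.

The results are confirmed


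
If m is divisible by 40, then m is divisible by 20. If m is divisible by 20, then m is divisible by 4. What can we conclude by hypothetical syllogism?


Hypothetical syllogism: P → Q, Q → R ⊢ P → R
Premise 1: m is divisible by 40 → m is divisible by 20
Premise 2: m is divisible by 20 → m is divisible by 4
Chain the implications: the middle term (m is divisible by 20) links the two.
Conclusion: If m is divisible by 40, then m is divisible by 4.

If m is divisible by 40, then m is divisible by 4.


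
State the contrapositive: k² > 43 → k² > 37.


Original: If k² > 43, then k² > 37
Contrapositive: If ¬Q, then ¬P
Negate Q: not (k² > 37)
Negate P: not (k² > 43)

If not (k² > 37), then not (k² > 43).


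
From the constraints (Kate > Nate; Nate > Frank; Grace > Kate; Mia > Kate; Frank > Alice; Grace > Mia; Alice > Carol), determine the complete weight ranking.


Constraints: Kate > Nate; Nate > Frank; Grace > Kate; Mia > Kate; Frank > Alice; Grace > Mia; Alice > Carol
Method: at each step, the next-highest is the one remaining person who never appears on the smaller side of a constraint between remaining people.
  Step 1: remaining {Kate, Nate, Frank, Carol, Alice, Mia, Grace}; on the smaller side: {Kate, Nate, Frank, Carol, Alice, Mia} → Grace is next (Grace > Kate; Grace > Mia).
  Step 2: remaining {Kate, Nate, Frank, Carol, Alice, Mia}; on the smaller side: {Kate, Nate, Frank, Carol, Alice} → Mia is next (Mia > Kate).
  Step 3: remaining {Kate, Nate, Frank, Carol, Alice}; on the smaller side: {Nate, Frank, Carol, Alice} → Kate is next (Kate > Nate).
  Step 4: remaining {Nate, Frank, Carol, Alice}; on the smaller side: {Frank, Carol, Alice} → Nate is next (Nate > Frank).
  Step 5: remaining {Frank, Carol, Alice}; on the smaller side: {Carol, Alice} → Frank is next (Frank > Alice).
  Step 6: remaining {Carol, Alice}; on the smaller side: {Carol} → Alice is next (Alice > Carol).
  Step 7: only Carol remains → lowest.
Final ranking (highest to lowest):

Grace > Mia > Kate > Nate > Frank > Alice > Carol


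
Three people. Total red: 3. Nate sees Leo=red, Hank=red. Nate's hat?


Total red = 3, seen red = 2
Own red = 3 - 2 = 1
Nate's hat is red.

red


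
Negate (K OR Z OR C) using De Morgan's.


De Morgan's law: ¬(P ∨ Q ∨ R) ≡ ¬P ∧ ¬Q ∧ ¬R
¬(K ∨ Z ∨ C) = ¬K ∧ ¬Z ∧ ¬C

¬K ∧ ¬Z ∧ ¬C


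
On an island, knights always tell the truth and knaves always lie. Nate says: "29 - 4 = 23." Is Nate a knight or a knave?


Statement: "29 - 4 = 23."
Actual: 29 - 4 = 25
Claimed: 23
Statement is FALSE → Nate lies → Knave

Knave


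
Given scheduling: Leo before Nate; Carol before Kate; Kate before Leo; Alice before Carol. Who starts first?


Constraints: Leo before Nate; Carol before Kate; Kate before Leo; Alice before Carol
The first task can have nothing scheduled before it, so it must never appear on the right of a 'before'.
Tasks appearing after some 'before': Nate, Kate, Leo, Carol.
The only task not in that list is Alice → it is first.

Alice


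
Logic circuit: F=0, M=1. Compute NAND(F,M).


F AND M = 0
NOT(0) = 1

1


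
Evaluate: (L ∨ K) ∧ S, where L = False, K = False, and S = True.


L = False, K = False, S = True
Step 1: L ∨ K = False OR False = False
Step 2: False ∧ S = False AND True = False
OR is true when at least one operand is true; AND requires both.

False


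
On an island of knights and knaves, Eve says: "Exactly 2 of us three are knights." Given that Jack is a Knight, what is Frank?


Eve claims exactly 2 knights among Eve, Jack, Frank.
Given: Jack is a Knight.

Case 1: Eve is a Knight (tells truth)
  Then exactly 2 of the three are knights.
  Counting Eve, Jack: 2 knight(s) so far. Need 0 more → Frank = Knave.
Case 2: Eve is a Knave (lies)
  Then the count is NOT 2.
  If Frank = Knight, count = 2 = 2 → claim would be true, contradicts lie.
  If Frank = Knave, count = 1 ≠ 2 → lie confirmed ✓

Frank is a Knave.

Knave


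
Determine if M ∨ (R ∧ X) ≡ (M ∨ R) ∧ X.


Expression 1: M ∨ (R ∧ X)
Expression 2: (M ∨ R) ∧ X
Truth table (M R X | Expr1 Expr2):
  T T T |   T     T
  T T F |   T     F   ← differ
  T F T |   T     T
  T F F |   T     F   ← differ
  F T T |   T     T
  F T F |   F     F
  F F T |   F     F
  F F F |   F     F
Counterexample: M=T, R=T, X=F gives Expr1 = T but Expr2 = F, so the expressions are NOT logically equivalent.

No


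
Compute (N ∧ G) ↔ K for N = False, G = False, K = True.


N = False, G = False, K = True
Step 1: N ∧ G = False AND False = False
Step 2: (False) ↔ K: true when both sides have same truth value.
Result: False ↔ True = False

False


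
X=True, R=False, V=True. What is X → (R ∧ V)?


X = True, R = False, V = True
Expression: X → (R ∧ V)
Step 1: R ∧ V = False AND True = False
Step 2: X → (False) = True → False = False

False


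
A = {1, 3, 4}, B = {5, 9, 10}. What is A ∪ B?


A = {1, 3, 4}
B = {5, 9, 10}
Operation: union
All elements combined: 1, 3, 4, 5, 9, 10

{1, 3, 4, 5, 9, 10}


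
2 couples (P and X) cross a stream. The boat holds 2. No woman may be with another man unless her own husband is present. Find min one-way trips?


Label couples P and X.
1. WP+WX → (far: WP,WX; near: HP,HX)
2. WP ←   (far: WX; near: HP,HX,WP)
3. HP+HX → (far: HP,HX,WX; near: WP)
4. HP ←   (far: HX,WX; near: HP,WP)  — HP returns, since WP is alone on near bank
5. HP+WP → (far: all four; near: empty)
Every state respects the constraint.
Minimum trips = 5

5


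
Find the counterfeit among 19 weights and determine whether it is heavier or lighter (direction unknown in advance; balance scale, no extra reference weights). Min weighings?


Let n = 19. 38 possibilities (n weights × lighter/heavier); each weighing has 3 outcomes.
Bound for k weighings: say the first weighing puts j weights on each pan. If it tips, the 2j weighed weights remain suspects (each with a known direction) and k-1 weighings give 3^(k-1) outcomes; 3^(k-1) is odd, so 2j ≤ 3^(k-1) - 1. If it balances, the n - 2j unweighed weights remain with direction unknown: 2(n - 2j) ≤ 3^(k-1) - 1 by the same parity argument. Adding, n ≤ (3^(k-1) - 1) + (3^(k-1) - 1)/2 = (3^k - 3)/2, and the classical three-group strategy achieves this (3 weights in 2 weighings, 12 in 3, 39 in 4, 120 in 5).
So we need the smallest k with (3^k - 3)/2 ≥ 19.
k = 3: (3^3 - 3)/2 = 12 < 19 ✗
k = 4: (3^4 - 3)/2 = 39 ≥ 19 ✓

4
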